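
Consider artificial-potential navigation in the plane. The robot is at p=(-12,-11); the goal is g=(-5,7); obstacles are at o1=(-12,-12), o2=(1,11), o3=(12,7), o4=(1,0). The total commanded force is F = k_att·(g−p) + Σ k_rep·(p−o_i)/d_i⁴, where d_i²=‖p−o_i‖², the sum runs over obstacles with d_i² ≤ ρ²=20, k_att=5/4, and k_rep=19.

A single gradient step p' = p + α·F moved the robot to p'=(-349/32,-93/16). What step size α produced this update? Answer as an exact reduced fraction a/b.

F_att = 5/4·(g−p) = 5/4·(7,18) = (8.7500,22.5000)
o1: d²=1 ≤ ρ²=20; F_rep = 19·(0,1)/1² = (0.0000,19.0000)
o2: d²=653 > ρ²=20 → inactive
o3: d²=900 > ρ²=20 → inactive
o4: d²=290 > ρ²=20 → inactive
F = F_att + ΣF_rep = (8.7500,41.5000)
Δp = p'−p = (1.0938,5.1875); α = Δx/Fx = (35/32) / (35/4) = 1/8
check: Δy/Fy = (83/16) / (83/2) = 1/8 ✓

α = 1/8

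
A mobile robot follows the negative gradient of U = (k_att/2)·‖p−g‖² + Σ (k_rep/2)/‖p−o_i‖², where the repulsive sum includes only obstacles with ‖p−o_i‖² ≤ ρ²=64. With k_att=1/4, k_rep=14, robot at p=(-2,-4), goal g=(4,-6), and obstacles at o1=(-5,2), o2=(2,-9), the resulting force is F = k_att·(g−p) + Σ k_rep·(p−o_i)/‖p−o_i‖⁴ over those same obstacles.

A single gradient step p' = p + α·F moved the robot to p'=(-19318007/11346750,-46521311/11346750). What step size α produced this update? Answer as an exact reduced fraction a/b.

F_att = 1/4·(g−p) = 1/4·(6,-2) = (1.5000,-0.5000)
o1: d²=45 ≤ ρ²=64; F_rep = 14·(3,-6)/45² = (0.0207,-0.0415)
o2: d²=41 ≤ ρ²=64; F_rep = 14·(-4,5)/41² = (-0.0333,0.0416)
F = F_att + ΣF_rep = (1.4874,-0.4998)
Δp = p'−p = (0.2975,-0.1000); α = Δx/Fx = (3375493/11346750) / (3375493/2269350) = 1/5
check: Δy/Fy = (-1134311/11346750) / (-1134311/2269350) = 1/5 ✓

α = 1/5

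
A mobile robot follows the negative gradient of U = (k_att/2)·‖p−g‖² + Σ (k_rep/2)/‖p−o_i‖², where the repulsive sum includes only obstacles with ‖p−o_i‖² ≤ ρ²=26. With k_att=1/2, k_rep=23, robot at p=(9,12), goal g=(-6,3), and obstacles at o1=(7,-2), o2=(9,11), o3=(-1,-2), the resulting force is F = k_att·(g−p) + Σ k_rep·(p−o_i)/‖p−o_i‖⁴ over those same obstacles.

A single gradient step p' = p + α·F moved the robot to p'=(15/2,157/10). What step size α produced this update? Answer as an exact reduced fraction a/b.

α = 1/5

F_att = 1/2·(g−p) = 1/2·(-15,-9) = (-7.5000,-4.5000)
o1: d²=200 > ρ²=26 → inactive
o2: d²=1 ≤ ρ²=26; F_rep = 23·(0,1)/1² = (0.0000,23.0000)
o3: d²=296 > ρ²=26 → inactive
F = F_att + ΣF_rep = (-7.5000,18.5000)
Δp = p'−p = (-1.5000,3.7000); α = Δx/Fx = (-3/2) / (-15/2) = 1/5
check: Δy/Fy = (37/10) / (37/2) = 1/5 ✓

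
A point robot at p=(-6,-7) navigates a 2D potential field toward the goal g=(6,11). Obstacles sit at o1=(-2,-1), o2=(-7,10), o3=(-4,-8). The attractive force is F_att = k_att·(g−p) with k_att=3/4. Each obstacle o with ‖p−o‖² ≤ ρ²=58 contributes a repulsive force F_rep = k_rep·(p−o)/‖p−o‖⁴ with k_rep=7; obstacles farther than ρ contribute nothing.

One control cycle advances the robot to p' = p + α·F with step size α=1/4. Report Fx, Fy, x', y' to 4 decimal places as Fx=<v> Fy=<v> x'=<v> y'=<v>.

F_att = 3/4·(g−p) = 3/4·(12,18) = (9.0000,13.5000)
o1: d²=52 ≤ ρ²=58; F_rep = 7·(-4,-6)/52² = (-0.0104,-0.0155)
o2: d²=290 > ρ²=58 → inactive
o3: d²=5 ≤ ρ²=58; F_rep = 7·(-2,1)/5² = (-0.5600,0.2800)
F = F_att + ΣF_rep = (8.4296,13.7645)
p' = p + 1/4·F = (-3.8926,-3.5589)

Fx=8.4296 Fy=13.7645 x'=-3.8926 y'=-3.5589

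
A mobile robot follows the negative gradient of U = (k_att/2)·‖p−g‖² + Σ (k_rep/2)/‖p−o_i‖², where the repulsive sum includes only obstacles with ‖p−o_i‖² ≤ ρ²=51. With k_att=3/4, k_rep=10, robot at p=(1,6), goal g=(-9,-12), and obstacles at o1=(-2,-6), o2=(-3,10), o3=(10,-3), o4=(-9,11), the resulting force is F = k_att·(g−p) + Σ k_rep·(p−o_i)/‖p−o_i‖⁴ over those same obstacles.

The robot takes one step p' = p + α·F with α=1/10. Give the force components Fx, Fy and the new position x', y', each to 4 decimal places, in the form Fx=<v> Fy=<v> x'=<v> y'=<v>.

Fx=-7.4609 Fy=-13.5391 x'=0.2539 y'=4.6461

F_att = 3/4·(g−p) = 3/4·(-10,-18) = (-7.5000,-13.5000)
o1: d²=153 > ρ²=51 → inactive
o2: d²=32 ≤ ρ²=51; F_rep = 10·(4,-4)/32² = (0.0391,-0.0391)
o3: d²=162 > ρ²=51 → inactive
o4: d²=125 > ρ²=51 → inactive
F = F_att + ΣF_rep = (-7.4609,-13.5391)
p' = p + 1/10·F = (0.2539,4.6461)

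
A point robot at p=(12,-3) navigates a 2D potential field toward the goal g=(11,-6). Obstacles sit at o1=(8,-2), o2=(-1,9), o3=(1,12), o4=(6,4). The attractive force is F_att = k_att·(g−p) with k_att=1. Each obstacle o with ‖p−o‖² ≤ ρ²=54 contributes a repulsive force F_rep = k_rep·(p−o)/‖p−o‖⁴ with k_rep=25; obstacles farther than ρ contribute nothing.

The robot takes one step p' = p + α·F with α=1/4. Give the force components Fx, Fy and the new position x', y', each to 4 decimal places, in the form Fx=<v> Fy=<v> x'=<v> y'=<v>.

Fx=-0.6540 Fy=-3.0865 x'=11.8365 y'=-3.7716

F_att = 1·(g−p) = 1·(-1,-3) = (-1.0000,-3.0000)
o1: d²=17 ≤ ρ²=54; F_rep = 25·(4,-1)/17² = (0.3460,-0.0865)
o2: d²=313 > ρ²=54 → inactive
o3: d²=346 > ρ²=54 → inactive
o4: d²=85 > ρ²=54 → inactive
F = F_att + ΣF_rep = (-0.6540,-3.0865)
p' = p + 1/4·F = (11.8365,-3.7716)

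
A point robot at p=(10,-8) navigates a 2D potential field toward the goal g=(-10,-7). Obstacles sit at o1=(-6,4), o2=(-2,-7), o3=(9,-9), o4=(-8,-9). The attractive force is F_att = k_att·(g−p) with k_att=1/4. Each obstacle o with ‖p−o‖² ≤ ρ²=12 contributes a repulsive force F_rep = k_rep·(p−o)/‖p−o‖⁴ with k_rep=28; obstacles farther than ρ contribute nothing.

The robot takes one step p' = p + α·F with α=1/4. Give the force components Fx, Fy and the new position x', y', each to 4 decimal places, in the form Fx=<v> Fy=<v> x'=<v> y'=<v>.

F_att = 1/4·(g−p) = 1/4·(-20,1) = (-5.0000,0.2500)
o1: d²=400 > ρ²=12 → inactive
o2: d²=145 > ρ²=12 → inactive
o3: d²=2 ≤ ρ²=12; F_rep = 28·(1,1)/2² = (7.0000,7.0000)
o4: d²=325 > ρ²=12 → inactive
F = F_att + ΣF_rep = (2.0000,7.2500)
p' = p + 1/4·F = (10.5000,-6.1875)

Fx=2.0000 Fy=7.2500 x'=10.5000 y'=-6.1875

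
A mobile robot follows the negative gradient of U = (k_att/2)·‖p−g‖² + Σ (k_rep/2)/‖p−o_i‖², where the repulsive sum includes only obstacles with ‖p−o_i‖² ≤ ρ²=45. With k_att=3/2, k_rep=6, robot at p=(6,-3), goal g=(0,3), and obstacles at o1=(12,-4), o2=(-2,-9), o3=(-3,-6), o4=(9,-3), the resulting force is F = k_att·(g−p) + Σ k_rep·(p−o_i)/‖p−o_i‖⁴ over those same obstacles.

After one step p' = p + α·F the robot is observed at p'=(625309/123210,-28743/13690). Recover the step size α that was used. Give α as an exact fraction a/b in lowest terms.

F_att = 3/2·(g−p) = 3/2·(-6,6) = (-9.0000,9.0000)
o1: d²=37 ≤ ρ²=45; F_rep = 6·(-6,1)/37² = (-0.0263,0.0044)
o2: d²=100 > ρ²=45 → inactive
o3: d²=90 > ρ²=45 → inactive
o4: d²=9 ≤ ρ²=45; F_rep = 6·(-3,0)/9² = (-0.2222,0.0000)
F = F_att + ΣF_rep = (-9.2485,9.0044)
Δp = p'−p = (-0.9249,0.9004); α = Δx/Fx = (-113951/123210) / (-113951/12321) = 1/10
check: Δy/Fy = (12327/13690) / (12327/1369) = 1/10 ✓

α = 1/10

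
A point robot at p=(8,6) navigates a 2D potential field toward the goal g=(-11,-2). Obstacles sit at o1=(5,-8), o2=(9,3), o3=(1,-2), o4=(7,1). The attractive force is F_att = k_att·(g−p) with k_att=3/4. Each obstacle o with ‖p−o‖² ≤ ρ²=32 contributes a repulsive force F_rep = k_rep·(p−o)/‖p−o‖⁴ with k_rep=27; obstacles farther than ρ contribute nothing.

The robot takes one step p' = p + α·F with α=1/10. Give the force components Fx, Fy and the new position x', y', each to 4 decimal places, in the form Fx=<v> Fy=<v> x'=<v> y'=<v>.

Fx=-14.4801 Fy=-4.9903 x'=6.5520 y'=5.5010

F_att = 3/4·(g−p) = 3/4·(-19,-8) = (-14.2500,-6.0000)
o1: d²=205 > ρ²=32 → inactive
o2: d²=10 ≤ ρ²=32; F_rep = 27·(-1,3)/10² = (-0.2700,0.8100)
o3: d²=113 > ρ²=32 → inactive
o4: d²=26 ≤ ρ²=32; F_rep = 27·(1,5)/26² = (0.0399,0.1997)
F = F_att + ΣF_rep = (-14.4801,-4.9903)
p' = p + 1/10·F = (6.5520,5.5010)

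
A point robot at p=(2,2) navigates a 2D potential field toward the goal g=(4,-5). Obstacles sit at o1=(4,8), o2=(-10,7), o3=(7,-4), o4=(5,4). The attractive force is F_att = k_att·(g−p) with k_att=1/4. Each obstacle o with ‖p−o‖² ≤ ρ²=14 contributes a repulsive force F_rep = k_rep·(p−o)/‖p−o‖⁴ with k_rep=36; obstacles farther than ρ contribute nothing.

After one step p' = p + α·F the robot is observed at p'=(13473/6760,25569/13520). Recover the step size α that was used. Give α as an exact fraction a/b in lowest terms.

F_att = 1/4·(g−p) = 1/4·(2,-7) = (0.5000,-1.7500)
o1: d²=40 > ρ²=14 → inactive
o2: d²=169 > ρ²=14 → inactive
o3: d²=61 > ρ²=14 → inactive
o4: d²=13 ≤ ρ²=14; F_rep = 36·(-3,-2)/13² = (-0.6391,-0.4260)
F = F_att + ΣF_rep = (-0.1391,-2.1760)
Δp = p'−p = (-0.0070,-0.1088); α = Δx/Fx = (-47/6760) / (-47/338) = 1/20
check: Δy/Fy = (-1471/13520) / (-1471/676) = 1/20 ✓

α = 1/20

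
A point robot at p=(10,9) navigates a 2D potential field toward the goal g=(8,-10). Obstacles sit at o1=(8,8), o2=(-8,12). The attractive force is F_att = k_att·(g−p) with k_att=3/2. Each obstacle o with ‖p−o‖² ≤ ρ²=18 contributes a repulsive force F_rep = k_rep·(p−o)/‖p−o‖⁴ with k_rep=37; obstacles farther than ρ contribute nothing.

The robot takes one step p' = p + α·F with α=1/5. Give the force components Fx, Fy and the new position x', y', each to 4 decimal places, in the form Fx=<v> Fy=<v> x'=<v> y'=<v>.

Fx=-0.0400 Fy=-27.0200 x'=9.9920 y'=3.5960

F_att = 3/2·(g−p) = 3/2·(-2,-19) = (-3.0000,-28.5000)
o1: d²=5 ≤ ρ²=18; F_rep = 37·(2,1)/5² = (2.9600,1.4800)
o2: d²=333 > ρ²=18 → inactive
F = F_att + ΣF_rep = (-0.0400,-27.0200)
p' = p + 1/5·F = (9.9920,3.5960)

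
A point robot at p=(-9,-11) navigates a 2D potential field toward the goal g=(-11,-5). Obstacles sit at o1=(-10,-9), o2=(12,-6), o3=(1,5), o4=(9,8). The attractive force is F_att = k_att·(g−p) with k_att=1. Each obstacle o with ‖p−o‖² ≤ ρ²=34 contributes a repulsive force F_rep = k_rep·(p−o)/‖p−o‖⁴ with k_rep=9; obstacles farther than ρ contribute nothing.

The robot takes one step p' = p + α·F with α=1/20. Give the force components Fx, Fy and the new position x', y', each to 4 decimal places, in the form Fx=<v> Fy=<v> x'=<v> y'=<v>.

F_att = 1·(g−p) = 1·(-2,6) = (-2.0000,6.0000)
o1: d²=5 ≤ ρ²=34; F_rep = 9·(1,-2)/5² = (0.3600,-0.7200)
o2: d²=466 > ρ²=34 → inactive
o3: d²=356 > ρ²=34 → inactive
o4: d²=685 > ρ²=34 → inactive
F = F_att + ΣF_rep = (-1.6400,5.2800)
p' = p + 1/20·F = (-9.0820,-10.7360)

Fx=-1.6400 Fy=5.2800 x'=-9.0820 y'=-10.7360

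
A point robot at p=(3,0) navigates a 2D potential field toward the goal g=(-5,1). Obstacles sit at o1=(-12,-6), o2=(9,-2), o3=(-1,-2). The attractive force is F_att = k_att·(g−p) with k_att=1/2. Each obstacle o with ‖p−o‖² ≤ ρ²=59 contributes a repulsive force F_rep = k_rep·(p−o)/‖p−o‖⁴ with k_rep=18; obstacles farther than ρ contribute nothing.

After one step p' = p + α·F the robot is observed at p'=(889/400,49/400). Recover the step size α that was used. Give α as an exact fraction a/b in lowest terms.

F_att = 1/2·(g−p) = 1/2·(-8,1) = (-4.0000,0.5000)
o1: d²=261 > ρ²=59 → inactive
o2: d²=40 ≤ ρ²=59; F_rep = 18·(-6,2)/40² = (-0.0675,0.0225)
o3: d²=20 ≤ ρ²=59; F_rep = 18·(4,2)/20² = (0.1800,0.0900)
F = F_att + ΣF_rep = (-3.8875,0.6125)
Δp = p'−p = (-0.7775,0.1225); α = Δx/Fx = (-311/400) / (-311/80) = 1/5
check: Δy/Fy = (49/400) / (49/80) = 1/5 ✓

α = 1/5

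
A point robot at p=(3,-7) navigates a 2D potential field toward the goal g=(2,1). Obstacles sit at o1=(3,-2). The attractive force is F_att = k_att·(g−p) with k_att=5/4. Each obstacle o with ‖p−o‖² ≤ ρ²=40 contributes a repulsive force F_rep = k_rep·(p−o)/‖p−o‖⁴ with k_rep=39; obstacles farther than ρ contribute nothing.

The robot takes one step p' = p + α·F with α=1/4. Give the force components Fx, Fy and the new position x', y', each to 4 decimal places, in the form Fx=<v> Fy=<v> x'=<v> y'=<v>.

F_att = 5/4·(g−p) = 5/4·(-1,8) = (-1.2500,10.0000)
o1: d²=25 ≤ ρ²=40; F_rep = 39·(0,-5)/25² = (0.0000,-0.3120)
F = F_att + ΣF_rep = (-1.2500,9.6880)
p' = p + 1/4·F = (2.6875,-4.5780)

Fx=-1.2500 Fy=9.6880 x'=2.6875 y'=-4.5780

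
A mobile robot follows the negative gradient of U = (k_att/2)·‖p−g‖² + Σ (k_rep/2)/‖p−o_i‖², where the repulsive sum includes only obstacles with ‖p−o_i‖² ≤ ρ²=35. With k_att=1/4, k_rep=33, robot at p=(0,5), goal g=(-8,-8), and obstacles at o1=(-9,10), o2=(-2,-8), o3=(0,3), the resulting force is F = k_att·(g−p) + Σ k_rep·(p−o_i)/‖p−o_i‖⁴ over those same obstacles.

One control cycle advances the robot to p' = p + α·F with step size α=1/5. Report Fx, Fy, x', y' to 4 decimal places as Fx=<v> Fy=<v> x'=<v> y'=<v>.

Fx=-2.0000 Fy=0.8750 x'=-0.4000 y'=5.1750

F_att = 1/4·(g−p) = 1/4·(-8,-13) = (-2.0000,-3.2500)
o1: d²=106 > ρ²=35 → inactive
o2: d²=173 > ρ²=35 → inactive
o3: d²=4 ≤ ρ²=35; F_rep = 33·(0,2)/4² = (0.0000,4.1250)
F = F_att + ΣF_rep = (-2.0000,0.8750)
p' = p + 1/5·F = (-0.4000,5.1750)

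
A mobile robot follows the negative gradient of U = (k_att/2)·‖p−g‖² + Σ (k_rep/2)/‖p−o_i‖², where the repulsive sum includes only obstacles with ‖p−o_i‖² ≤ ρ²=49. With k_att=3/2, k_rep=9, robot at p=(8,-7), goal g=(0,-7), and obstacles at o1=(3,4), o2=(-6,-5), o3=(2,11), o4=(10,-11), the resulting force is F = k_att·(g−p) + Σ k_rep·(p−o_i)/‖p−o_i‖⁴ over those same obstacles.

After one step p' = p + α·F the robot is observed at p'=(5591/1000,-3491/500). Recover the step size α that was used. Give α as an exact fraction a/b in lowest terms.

α = 1/5

F_att = 3/2·(g−p) = 3/2·(-8,0) = (-12.0000,0.0000)
o1: d²=146 > ρ²=49 → inactive
o2: d²=200 > ρ²=49 → inactive
o3: d²=360 > ρ²=49 → inactive
o4: d²=20 ≤ ρ²=49; F_rep = 9·(-2,4)/20² = (-0.0450,0.0900)
F = F_att + ΣF_rep = (-12.0450,0.0900)
Δp = p'−p = (-2.4090,0.0180); α = Δx/Fx = (-2409/1000) / (-2409/200) = 1/5
check: Δy/Fy = (9/500) / (9/100) = 1/5 ✓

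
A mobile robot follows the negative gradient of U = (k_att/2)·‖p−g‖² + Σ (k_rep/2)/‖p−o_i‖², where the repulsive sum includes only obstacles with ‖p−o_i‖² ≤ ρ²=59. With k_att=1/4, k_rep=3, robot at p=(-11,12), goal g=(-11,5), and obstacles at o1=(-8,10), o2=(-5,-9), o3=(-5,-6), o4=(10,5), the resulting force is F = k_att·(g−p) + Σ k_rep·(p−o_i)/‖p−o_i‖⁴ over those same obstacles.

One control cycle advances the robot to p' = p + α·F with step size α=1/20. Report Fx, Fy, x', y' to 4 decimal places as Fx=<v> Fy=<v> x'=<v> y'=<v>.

F_att = 1/4·(g−p) = 1/4·(0,-7) = (0.0000,-1.7500)
o1: d²=13 ≤ ρ²=59; F_rep = 3·(-3,2)/13² = (-0.0533,0.0355)
o2: d²=477 > ρ²=59 → inactive
o3: d²=360 > ρ²=59 → inactive
o4: d²=490 > ρ²=59 → inactive
F = F_att + ΣF_rep = (-0.0533,-1.7145)
p' = p + 1/20·F = (-11.0027,11.9143)

Fx=-0.0533 Fy=-1.7145 x'=-11.0027 y'=11.9143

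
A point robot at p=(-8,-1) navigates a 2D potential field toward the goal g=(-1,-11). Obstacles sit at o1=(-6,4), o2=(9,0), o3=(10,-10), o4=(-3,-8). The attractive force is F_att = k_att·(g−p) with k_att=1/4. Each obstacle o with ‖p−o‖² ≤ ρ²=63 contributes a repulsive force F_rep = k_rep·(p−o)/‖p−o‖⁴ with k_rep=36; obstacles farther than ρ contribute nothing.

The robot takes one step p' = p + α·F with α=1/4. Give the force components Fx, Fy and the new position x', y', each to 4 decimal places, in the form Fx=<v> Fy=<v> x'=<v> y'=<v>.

F_att = 1/4·(g−p) = 1/4·(7,-10) = (1.7500,-2.5000)
o1: d²=29 ≤ ρ²=63; F_rep = 36·(-2,-5)/29² = (-0.0856,-0.2140)
o2: d²=290 > ρ²=63 → inactive
o3: d²=405 > ρ²=63 → inactive
o4: d²=74 > ρ²=63 → inactive
F = F_att + ΣF_rep = (1.6644,-2.7140)
p' = p + 1/4·F = (-7.5839,-1.6785)

Fx=1.6644 Fy=-2.7140 x'=-7.5839 y'=-1.6785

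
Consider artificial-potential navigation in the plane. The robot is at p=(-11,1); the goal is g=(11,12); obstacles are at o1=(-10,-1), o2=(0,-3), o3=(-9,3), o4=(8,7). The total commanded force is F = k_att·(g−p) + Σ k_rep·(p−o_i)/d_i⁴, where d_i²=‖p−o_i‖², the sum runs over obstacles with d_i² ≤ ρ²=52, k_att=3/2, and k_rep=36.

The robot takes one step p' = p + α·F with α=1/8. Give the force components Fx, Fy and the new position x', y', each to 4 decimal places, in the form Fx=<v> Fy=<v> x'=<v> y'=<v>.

Fx=30.4350 Fy=18.2550 x'=-7.1956 y'=3.2819

F_att = 3/2·(g−p) = 3/2·(22,11) = (33.0000,16.5000)
o1: d²=5 ≤ ρ²=52; F_rep = 36·(-1,2)/5² = (-1.4400,2.8800)
o2: d²=137 > ρ²=52 → inactive
o3: d²=8 ≤ ρ²=52; F_rep = 36·(-2,-2)/8² = (-1.1250,-1.1250)
o4: d²=397 > ρ²=52 → inactive
F = F_att + ΣF_rep = (30.4350,18.2550)
p' = p + 1/8·F = (-7.1956,3.2819)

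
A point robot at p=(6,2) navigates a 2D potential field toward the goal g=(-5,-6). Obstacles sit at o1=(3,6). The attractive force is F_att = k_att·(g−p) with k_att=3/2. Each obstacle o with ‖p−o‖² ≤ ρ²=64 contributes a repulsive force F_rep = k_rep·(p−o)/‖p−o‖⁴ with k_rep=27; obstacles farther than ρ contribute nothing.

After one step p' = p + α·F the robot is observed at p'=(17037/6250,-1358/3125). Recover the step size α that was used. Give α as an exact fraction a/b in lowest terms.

F_att = 3/2·(g−p) = 3/2·(-11,-8) = (-16.5000,-12.0000)
o1: d²=25 ≤ ρ²=64; F_rep = 27·(3,-4)/25² = (0.1296,-0.1728)
F = F_att + ΣF_rep = (-16.3704,-12.1728)
Δp = p'−p = (-3.2741,-2.4346); α = Δx/Fx = (-20463/6250) / (-20463/1250) = 1/5
check: Δy/Fy = (-7608/3125) / (-7608/625) = 1/5 ✓

α = 1/5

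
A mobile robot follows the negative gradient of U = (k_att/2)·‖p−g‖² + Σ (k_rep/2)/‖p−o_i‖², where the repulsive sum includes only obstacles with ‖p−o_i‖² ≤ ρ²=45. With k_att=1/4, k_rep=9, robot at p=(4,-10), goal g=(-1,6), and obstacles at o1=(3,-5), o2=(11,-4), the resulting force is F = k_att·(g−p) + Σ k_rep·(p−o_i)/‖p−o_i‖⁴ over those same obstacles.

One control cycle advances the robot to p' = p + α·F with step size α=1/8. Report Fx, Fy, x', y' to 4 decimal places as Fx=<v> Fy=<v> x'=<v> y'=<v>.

Fx=-1.2367 Fy=3.9334 x'=3.8454 y'=-9.5083

F_att = 1/4·(g−p) = 1/4·(-5,16) = (-1.2500,4.0000)
o1: d²=26 ≤ ρ²=45; F_rep = 9·(1,-5)/26² = (0.0133,-0.0666)
o2: d²=85 > ρ²=45 → inactive
F = F_att + ΣF_rep = (-1.2367,3.9334)
p' = p + 1/8·F = (3.8454,-9.5083)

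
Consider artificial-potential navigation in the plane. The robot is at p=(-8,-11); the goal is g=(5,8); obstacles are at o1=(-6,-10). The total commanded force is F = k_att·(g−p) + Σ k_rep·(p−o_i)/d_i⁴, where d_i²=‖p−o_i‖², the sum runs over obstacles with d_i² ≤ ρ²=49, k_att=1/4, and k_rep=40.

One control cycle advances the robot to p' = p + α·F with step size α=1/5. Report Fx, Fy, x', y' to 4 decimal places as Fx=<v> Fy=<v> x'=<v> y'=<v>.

F_att = 1/4·(g−p) = 1/4·(13,19) = (3.2500,4.7500)
o1: d²=5 ≤ ρ²=49; F_rep = 40·(-2,-1)/5² = (-3.2000,-1.6000)
F = F_att + ΣF_rep = (0.0500,3.1500)
p' = p + 1/5·F = (-7.9900,-10.3700)

Fx=0.0500 Fy=3.1500 x'=-7.9900 y'=-10.3700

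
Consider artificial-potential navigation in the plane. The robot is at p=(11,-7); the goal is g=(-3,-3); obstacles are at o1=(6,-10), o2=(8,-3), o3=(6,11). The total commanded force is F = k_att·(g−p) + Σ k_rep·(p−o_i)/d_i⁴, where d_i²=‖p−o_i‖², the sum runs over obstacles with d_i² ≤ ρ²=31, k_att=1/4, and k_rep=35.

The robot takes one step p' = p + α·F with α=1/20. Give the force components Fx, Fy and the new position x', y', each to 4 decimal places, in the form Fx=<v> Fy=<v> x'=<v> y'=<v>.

F_att = 1/4·(g−p) = 1/4·(-14,4) = (-3.5000,1.0000)
o1: d²=34 > ρ²=31 → inactive
o2: d²=25 ≤ ρ²=31; F_rep = 35·(3,-4)/25² = (0.1680,-0.2240)
o3: d²=349 > ρ²=31 → inactive
F = F_att + ΣF_rep = (-3.3320,0.7760)
p' = p + 1/20·F = (10.8334,-6.9612)

Fx=-3.3320 Fy=0.7760 x'=10.8334 y'=-6.9612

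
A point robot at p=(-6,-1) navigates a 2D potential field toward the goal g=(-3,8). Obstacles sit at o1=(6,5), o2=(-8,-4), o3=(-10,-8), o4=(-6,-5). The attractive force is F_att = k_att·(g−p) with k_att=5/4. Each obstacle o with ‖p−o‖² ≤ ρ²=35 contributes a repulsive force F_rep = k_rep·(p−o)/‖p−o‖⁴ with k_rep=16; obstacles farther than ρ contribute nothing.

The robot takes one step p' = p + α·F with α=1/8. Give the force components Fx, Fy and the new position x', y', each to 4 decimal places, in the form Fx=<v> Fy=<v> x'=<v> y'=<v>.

F_att = 5/4·(g−p) = 5/4·(3,9) = (3.7500,11.2500)
o1: d²=180 > ρ²=35 → inactive
o2: d²=13 ≤ ρ²=35; F_rep = 16·(2,3)/13² = (0.1893,0.2840)
o3: d²=65 > ρ²=35 → inactive
o4: d²=16 ≤ ρ²=35; F_rep = 16·(0,4)/16² = (0.0000,0.2500)
F = F_att + ΣF_rep = (3.9393,11.7840)
p' = p + 1/8·F = (-5.5076,0.4730)

Fx=3.9393 Fy=11.7840 x'=-5.5076 y'=0.4730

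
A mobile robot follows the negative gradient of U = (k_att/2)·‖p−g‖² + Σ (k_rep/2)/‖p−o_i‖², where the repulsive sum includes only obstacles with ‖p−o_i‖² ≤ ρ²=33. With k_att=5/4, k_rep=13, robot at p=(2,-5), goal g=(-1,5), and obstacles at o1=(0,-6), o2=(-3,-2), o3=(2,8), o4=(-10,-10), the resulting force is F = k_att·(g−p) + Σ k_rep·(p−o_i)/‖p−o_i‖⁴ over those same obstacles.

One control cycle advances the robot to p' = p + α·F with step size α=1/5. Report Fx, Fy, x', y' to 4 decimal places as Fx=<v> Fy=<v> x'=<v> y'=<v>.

Fx=-2.7100 Fy=13.0200 x'=1.4580 y'=-2.3960

F_att = 5/4·(g−p) = 5/4·(-3,10) = (-3.7500,12.5000)
o1: d²=5 ≤ ρ²=33; F_rep = 13·(2,1)/5² = (1.0400,0.5200)
o2: d²=34 > ρ²=33 → inactive
o3: d²=169 > ρ²=33 → inactive
o4: d²=169 > ρ²=33 → inactive
F = F_att + ΣF_rep = (-2.7100,13.0200)
p' = p + 1/5·F = (1.4580,-2.3960)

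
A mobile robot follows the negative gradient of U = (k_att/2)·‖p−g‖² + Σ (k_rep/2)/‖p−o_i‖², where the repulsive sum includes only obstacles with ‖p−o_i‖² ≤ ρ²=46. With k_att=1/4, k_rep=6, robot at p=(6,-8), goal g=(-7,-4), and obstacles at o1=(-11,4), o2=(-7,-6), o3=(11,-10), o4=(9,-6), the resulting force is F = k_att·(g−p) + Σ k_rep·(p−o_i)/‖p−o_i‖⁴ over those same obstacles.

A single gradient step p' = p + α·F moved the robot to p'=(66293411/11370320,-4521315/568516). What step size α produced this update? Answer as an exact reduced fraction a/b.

α = 1/20

F_att = 1/4·(g−p) = 1/4·(-13,4) = (-3.2500,1.0000)
o1: d²=433 > ρ²=46 → inactive
o2: d²=173 > ρ²=46 → inactive
o3: d²=29 ≤ ρ²=46; F_rep = 6·(-5,2)/29² = (-0.0357,0.0143)
o4: d²=13 ≤ ρ²=46; F_rep = 6·(-3,-2)/13² = (-0.1065,-0.0710)
F = F_att + ΣF_rep = (-3.3922,0.9433)
Δp = p'−p = (-0.1696,0.0472); α = Δx/Fx = (-1928509/11370320) / (-1928509/568516) = 1/20
check: Δy/Fy = (26813/568516) / (134065/142129) = 1/20 ✓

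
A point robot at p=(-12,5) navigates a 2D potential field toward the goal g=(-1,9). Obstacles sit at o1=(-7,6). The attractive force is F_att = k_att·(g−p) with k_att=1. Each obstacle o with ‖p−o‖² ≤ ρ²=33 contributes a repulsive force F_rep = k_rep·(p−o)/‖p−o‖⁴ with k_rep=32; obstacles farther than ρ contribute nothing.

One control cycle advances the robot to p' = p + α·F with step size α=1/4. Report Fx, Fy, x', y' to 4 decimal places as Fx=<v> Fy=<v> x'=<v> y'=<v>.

Fx=10.7633 Fy=3.9527 x'=-9.3092 y'=5.9882

F_att = 1·(g−p) = 1·(11,4) = (11.0000,4.0000)
o1: d²=26 ≤ ρ²=33; F_rep = 32·(-5,-1)/26² = (-0.2367,-0.0473)
F = F_att + ΣF_rep = (10.7633,3.9527)
p' = p + 1/4·F = (-9.3092,5.9882)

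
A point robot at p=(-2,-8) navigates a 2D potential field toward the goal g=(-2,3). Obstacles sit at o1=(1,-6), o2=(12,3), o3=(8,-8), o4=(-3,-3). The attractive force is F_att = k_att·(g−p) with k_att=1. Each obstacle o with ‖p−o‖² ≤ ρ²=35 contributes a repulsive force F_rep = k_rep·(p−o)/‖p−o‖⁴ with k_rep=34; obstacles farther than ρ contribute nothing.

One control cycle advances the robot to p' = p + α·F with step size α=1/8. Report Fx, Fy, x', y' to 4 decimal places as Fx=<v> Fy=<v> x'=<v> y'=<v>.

Fx=-0.5533 Fy=10.3462 x'=-2.0692 y'=-6.7067

F_att = 1·(g−p) = 1·(0,11) = (0.0000,11.0000)
o1: d²=13 ≤ ρ²=35; F_rep = 34·(-3,-2)/13² = (-0.6036,-0.4024)
o2: d²=317 > ρ²=35 → inactive
o3: d²=100 > ρ²=35 → inactive
o4: d²=26 ≤ ρ²=35; F_rep = 34·(1,-5)/26² = (0.0503,-0.2515)
F = F_att + ΣF_rep = (-0.5533,10.3462)
p' = p + 1/8·F = (-2.0692,-6.7067)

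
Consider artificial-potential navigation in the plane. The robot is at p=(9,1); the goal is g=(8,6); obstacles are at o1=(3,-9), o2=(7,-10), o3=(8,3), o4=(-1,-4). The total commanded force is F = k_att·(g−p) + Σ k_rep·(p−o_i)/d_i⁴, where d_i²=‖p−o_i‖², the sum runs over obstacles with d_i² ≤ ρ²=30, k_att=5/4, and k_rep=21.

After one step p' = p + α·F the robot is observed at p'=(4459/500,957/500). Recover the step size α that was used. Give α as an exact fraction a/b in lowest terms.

α = 1/5

F_att = 5/4·(g−p) = 5/4·(-1,5) = (-1.2500,6.2500)
o1: d²=136 > ρ²=30 → inactive
o2: d²=125 > ρ²=30 → inactive
o3: d²=5 ≤ ρ²=30; F_rep = 21·(1,-2)/5² = (0.8400,-1.6800)
o4: d²=125 > ρ²=30 → inactive
F = F_att + ΣF_rep = (-0.4100,4.5700)
Δp = p'−p = (-0.0820,0.9140); α = Δx/Fx = (-41/500) / (-41/100) = 1/5
check: Δy/Fy = (457/500) / (457/100) = 1/5 ✓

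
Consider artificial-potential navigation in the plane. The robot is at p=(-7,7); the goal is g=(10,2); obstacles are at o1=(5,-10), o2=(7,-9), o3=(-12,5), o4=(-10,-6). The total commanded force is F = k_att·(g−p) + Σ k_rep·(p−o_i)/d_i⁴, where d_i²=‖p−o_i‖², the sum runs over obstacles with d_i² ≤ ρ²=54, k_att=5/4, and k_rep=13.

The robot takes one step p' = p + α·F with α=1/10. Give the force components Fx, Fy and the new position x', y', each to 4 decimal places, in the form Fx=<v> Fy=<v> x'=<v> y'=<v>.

F_att = 5/4·(g−p) = 5/4·(17,-5) = (21.2500,-6.2500)
o1: d²=433 > ρ²=54 → inactive
o2: d²=452 > ρ²=54 → inactive
o3: d²=29 ≤ ρ²=54; F_rep = 13·(5,2)/29² = (0.0773,0.0309)
o4: d²=178 > ρ²=54 → inactive
F = F_att + ΣF_rep = (21.3273,-6.2191)
p' = p + 1/10·F = (-4.8673,6.3781)

Fx=21.3273 Fy=-6.2191 x'=-4.8673 y'=6.3781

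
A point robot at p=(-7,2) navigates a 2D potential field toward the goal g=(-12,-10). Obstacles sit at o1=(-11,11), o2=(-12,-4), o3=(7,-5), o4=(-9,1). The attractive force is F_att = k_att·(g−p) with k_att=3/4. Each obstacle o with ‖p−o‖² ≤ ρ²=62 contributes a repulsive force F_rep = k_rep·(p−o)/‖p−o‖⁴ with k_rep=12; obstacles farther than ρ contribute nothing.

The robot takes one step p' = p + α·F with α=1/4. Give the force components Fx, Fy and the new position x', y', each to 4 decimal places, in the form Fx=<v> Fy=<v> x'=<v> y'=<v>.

Fx=-2.7739 Fy=-8.5007 x'=-7.6935 y'=-0.1252

F_att = 3/4·(g−p) = 3/4·(-5,-12) = (-3.7500,-9.0000)
o1: d²=97 > ρ²=62 → inactive
o2: d²=61 ≤ ρ²=62; F_rep = 12·(5,6)/61² = (0.0161,0.0193)
o3: d²=245 > ρ²=62 → inactive
o4: d²=5 ≤ ρ²=62; F_rep = 12·(2,1)/5² = (0.9600,0.4800)
F = F_att + ΣF_rep = (-2.7739,-8.5007)
p' = p + 1/4·F = (-7.6935,-0.1252)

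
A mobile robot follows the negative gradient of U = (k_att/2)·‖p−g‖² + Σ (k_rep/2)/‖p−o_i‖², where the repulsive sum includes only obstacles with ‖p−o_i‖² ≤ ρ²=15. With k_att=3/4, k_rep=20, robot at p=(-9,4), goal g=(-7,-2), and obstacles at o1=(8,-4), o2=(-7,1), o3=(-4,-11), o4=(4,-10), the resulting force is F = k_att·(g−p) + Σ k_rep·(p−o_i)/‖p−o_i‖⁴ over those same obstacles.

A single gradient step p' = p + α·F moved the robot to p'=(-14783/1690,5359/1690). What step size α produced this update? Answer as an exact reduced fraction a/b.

α = 1/5

F_att = 3/4·(g−p) = 3/4·(2,-6) = (1.5000,-4.5000)
o1: d²=353 > ρ²=15 → inactive
o2: d²=13 ≤ ρ²=15; F_rep = 20·(-2,3)/13² = (-0.2367,0.3550)
o3: d²=250 > ρ²=15 → inactive
o4: d²=365 > ρ²=15 → inactive
F = F_att + ΣF_rep = (1.2633,-4.1450)
Δp = p'−p = (0.2527,-0.8290); α = Δx/Fx = (427/1690) / (427/338) = 1/5
check: Δy/Fy = (-1401/1690) / (-1401/338) = 1/5 ✓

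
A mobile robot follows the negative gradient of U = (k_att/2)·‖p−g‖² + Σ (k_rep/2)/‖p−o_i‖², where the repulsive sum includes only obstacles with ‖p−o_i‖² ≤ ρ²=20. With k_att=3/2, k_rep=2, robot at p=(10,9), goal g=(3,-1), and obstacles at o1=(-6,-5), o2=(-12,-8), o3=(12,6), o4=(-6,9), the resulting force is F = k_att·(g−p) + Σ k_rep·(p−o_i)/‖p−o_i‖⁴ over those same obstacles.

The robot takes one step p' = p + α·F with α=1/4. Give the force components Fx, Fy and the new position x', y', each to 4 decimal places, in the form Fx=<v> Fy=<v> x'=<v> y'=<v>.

F_att = 3/2·(g−p) = 3/2·(-7,-10) = (-10.5000,-15.0000)
o1: d²=452 > ρ²=20 → inactive
o2: d²=773 > ρ²=20 → inactive
o3: d²=13 ≤ ρ²=20; F_rep = 2·(-2,3)/13² = (-0.0237,0.0355)
o4: d²=256 > ρ²=20 → inactive
F = F_att + ΣF_rep = (-10.5237,-14.9645)
p' = p + 1/4·F = (7.3691,5.2589)

Fx=-10.5237 Fy=-14.9645 x'=7.3691 y'=5.2589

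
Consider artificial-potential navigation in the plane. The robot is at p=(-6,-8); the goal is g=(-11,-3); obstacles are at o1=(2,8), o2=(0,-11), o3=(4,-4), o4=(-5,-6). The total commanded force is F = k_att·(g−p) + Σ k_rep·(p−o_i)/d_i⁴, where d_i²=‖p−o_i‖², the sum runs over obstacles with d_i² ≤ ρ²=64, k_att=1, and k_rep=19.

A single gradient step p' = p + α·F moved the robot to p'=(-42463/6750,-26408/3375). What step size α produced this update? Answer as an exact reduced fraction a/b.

α = 1/20

F_att = 1·(g−p) = 1·(-5,5) = (-5.0000,5.0000)
o1: d²=320 > ρ²=64 → inactive
o2: d²=45 ≤ ρ²=64; F_rep = 19·(-6,3)/45² = (-0.0563,0.0281)
o3: d²=116 > ρ²=64 → inactive
o4: d²=5 ≤ ρ²=64; F_rep = 19·(-1,-2)/5² = (-0.7600,-1.5200)
F = F_att + ΣF_rep = (-5.8163,3.5081)
Δp = p'−p = (-0.2908,0.1754); α = Δx/Fx = (-1963/6750) / (-3926/675) = 1/20
check: Δy/Fy = (592/3375) / (2368/675) = 1/20 ✓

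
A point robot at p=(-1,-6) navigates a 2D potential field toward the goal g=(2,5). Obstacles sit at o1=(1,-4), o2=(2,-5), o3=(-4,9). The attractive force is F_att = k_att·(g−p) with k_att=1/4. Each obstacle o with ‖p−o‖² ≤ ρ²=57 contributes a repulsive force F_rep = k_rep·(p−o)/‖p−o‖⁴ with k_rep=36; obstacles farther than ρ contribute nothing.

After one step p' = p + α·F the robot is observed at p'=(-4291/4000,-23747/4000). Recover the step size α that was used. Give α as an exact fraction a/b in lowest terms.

F_att = 1/4·(g−p) = 1/4·(3,11) = (0.7500,2.7500)
o1: d²=8 ≤ ρ²=57; F_rep = 36·(-2,-2)/8² = (-1.1250,-1.1250)
o2: d²=10 ≤ ρ²=57; F_rep = 36·(-3,-1)/10² = (-1.0800,-0.3600)
o3: d²=234 > ρ²=57 → inactive
F = F_att + ΣF_rep = (-1.4550,1.2650)
Δp = p'−p = (-0.0727,0.0633); α = Δx/Fx = (-291/4000) / (-291/200) = 1/20
check: Δy/Fy = (253/4000) / (253/200) = 1/20 ✓

α = 1/20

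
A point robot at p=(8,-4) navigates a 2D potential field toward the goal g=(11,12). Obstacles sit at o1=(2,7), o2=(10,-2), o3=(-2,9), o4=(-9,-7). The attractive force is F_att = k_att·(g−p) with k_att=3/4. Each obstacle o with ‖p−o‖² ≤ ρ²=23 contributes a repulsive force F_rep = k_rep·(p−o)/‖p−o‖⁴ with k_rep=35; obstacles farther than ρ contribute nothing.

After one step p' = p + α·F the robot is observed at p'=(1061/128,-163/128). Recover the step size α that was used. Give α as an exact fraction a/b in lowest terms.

F_att = 3/4·(g−p) = 3/4·(3,16) = (2.2500,12.0000)
o1: d²=157 > ρ²=23 → inactive
o2: d²=8 ≤ ρ²=23; F_rep = 35·(-2,-2)/8² = (-1.0938,-1.0938)
o3: d²=269 > ρ²=23 → inactive
o4: d²=298 > ρ²=23 → inactive
F = F_att + ΣF_rep = (1.1562,10.9062)
Δp = p'−p = (0.2891,2.7266); α = Δx/Fx = (37/128) / (37/32) = 1/4
check: Δy/Fy = (349/128) / (349/32) = 1/4 ✓

α = 1/4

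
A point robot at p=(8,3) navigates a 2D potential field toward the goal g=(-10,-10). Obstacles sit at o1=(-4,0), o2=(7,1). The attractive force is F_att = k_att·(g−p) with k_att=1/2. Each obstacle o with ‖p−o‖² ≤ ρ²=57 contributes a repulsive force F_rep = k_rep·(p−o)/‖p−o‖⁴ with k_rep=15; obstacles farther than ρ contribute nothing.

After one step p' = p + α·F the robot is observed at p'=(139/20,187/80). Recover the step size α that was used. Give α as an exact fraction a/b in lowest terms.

α = 1/8

F_att = 1/2·(g−p) = 1/2·(-18,-13) = (-9.0000,-6.5000)
o1: d²=153 > ρ²=57 → inactive
o2: d²=5 ≤ ρ²=57; F_rep = 15·(1,2)/5² = (0.6000,1.2000)
F = F_att + ΣF_rep = (-8.4000,-5.3000)
Δp = p'−p = (-1.0500,-0.6625); α = Δx/Fx = (-21/20) / (-42/5) = 1/8
check: Δy/Fy = (-53/80) / (-53/10) = 1/8 ✓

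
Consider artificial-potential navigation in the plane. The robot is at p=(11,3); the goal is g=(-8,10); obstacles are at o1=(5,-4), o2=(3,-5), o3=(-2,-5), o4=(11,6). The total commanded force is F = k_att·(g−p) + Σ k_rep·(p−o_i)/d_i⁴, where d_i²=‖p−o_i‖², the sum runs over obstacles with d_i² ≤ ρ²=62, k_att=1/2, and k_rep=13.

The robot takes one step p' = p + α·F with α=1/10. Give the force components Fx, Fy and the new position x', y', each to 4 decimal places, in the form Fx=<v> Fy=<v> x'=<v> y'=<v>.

F_att = 1/2·(g−p) = 1/2·(-19,7) = (-9.5000,3.5000)
o1: d²=85 > ρ²=62 → inactive
o2: d²=128 > ρ²=62 → inactive
o3: d²=233 > ρ²=62 → inactive
o4: d²=9 ≤ ρ²=62; F_rep = 13·(0,-3)/9² = (0.0000,-0.4815)
F = F_att + ΣF_rep = (-9.5000,3.0185)
p' = p + 1/10·F = (10.0500,3.3019)

Fx=-9.5000 Fy=3.0185 x'=10.0500 y'=3.3019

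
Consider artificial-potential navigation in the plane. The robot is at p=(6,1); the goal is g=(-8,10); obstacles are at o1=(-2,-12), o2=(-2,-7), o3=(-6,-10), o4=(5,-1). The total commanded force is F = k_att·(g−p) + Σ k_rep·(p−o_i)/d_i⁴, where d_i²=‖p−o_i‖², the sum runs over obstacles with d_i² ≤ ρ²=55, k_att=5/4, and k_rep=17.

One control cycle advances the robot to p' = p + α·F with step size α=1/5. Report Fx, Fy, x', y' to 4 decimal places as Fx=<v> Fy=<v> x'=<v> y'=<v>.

Fx=-16.8200 Fy=12.6100 x'=2.6360 y'=3.5220

F_att = 5/4·(g−p) = 5/4·(-14,9) = (-17.5000,11.2500)
o1: d²=233 > ρ²=55 → inactive
o2: d²=128 > ρ²=55 → inactive
o3: d²=265 > ρ²=55 → inactive
o4: d²=5 ≤ ρ²=55; F_rep = 17·(1,2)/5² = (0.6800,1.3600)
F = F_att + ΣF_rep = (-16.8200,12.6100)
p' = p + 1/5·F = (2.6360,3.5220)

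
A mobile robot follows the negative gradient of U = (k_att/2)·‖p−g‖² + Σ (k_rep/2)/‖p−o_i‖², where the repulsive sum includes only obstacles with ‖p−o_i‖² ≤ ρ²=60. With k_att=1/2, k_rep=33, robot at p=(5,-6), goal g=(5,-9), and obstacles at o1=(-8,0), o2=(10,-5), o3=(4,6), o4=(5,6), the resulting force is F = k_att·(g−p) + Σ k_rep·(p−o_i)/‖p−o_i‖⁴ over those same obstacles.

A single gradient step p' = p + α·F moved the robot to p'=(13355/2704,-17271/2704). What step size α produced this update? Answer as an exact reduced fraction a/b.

α = 1/4

F_att = 1/2·(g−p) = 1/2·(0,-3) = (0.0000,-1.5000)
o1: d²=205 > ρ²=60 → inactive
o2: d²=26 ≤ ρ²=60; F_rep = 33·(-5,-1)/26² = (-0.2441,-0.0488)
o3: d²=145 > ρ²=60 → inactive
o4: d²=144 > ρ²=60 → inactive
F = F_att + ΣF_rep = (-0.2441,-1.5488)
Δp = p'−p = (-0.0610,-0.3872); α = Δx/Fx = (-165/2704) / (-165/676) = 1/4
check: Δy/Fy = (-1047/2704) / (-1047/676) = 1/4 ✓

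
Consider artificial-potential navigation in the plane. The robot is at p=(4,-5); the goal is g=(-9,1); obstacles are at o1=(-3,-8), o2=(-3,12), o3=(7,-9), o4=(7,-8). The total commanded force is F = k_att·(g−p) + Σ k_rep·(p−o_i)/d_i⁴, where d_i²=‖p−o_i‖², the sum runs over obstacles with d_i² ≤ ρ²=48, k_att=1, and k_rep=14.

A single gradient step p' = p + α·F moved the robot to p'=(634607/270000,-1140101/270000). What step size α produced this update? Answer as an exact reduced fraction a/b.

F_att = 1·(g−p) = 1·(-13,6) = (-13.0000,6.0000)
o1: d²=58 > ρ²=48 → inactive
o2: d²=338 > ρ²=48 → inactive
o3: d²=25 ≤ ρ²=48; F_rep = 14·(-3,4)/25² = (-0.0672,0.0896)
o4: d²=18 ≤ ρ²=48; F_rep = 14·(-3,3)/18² = (-0.1296,0.1296)
F = F_att + ΣF_rep = (-13.1968,6.2192)
Δp = p'−p = (-1.6496,0.7774); α = Δx/Fx = (-445393/270000) / (-445393/33750) = 1/8
check: Δy/Fy = (209899/270000) / (209899/33750) = 1/8 ✓

α = 1/8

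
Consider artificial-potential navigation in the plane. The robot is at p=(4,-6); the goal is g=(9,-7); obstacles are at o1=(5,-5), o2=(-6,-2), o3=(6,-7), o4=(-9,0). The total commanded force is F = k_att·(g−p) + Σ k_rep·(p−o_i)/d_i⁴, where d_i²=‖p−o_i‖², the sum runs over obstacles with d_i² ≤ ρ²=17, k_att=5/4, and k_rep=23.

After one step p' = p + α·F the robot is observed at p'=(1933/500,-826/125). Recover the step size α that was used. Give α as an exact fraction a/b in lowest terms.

F_att = 5/4·(g−p) = 5/4·(5,-1) = (6.2500,-1.2500)
o1: d²=2 ≤ ρ²=17; F_rep = 23·(-1,-1)/2² = (-5.7500,-5.7500)
o2: d²=116 > ρ²=17 → inactive
o3: d²=5 ≤ ρ²=17; F_rep = 23·(-2,1)/5² = (-1.8400,0.9200)
o4: d²=205 > ρ²=17 → inactive
F = F_att + ΣF_rep = (-1.3400,-6.0800)
Δp = p'−p = (-0.1340,-0.6080); α = Δx/Fx = (-67/500) / (-67/50) = 1/10
check: Δy/Fy = (-76/125) / (-152/25) = 1/10 ✓

α = 1/10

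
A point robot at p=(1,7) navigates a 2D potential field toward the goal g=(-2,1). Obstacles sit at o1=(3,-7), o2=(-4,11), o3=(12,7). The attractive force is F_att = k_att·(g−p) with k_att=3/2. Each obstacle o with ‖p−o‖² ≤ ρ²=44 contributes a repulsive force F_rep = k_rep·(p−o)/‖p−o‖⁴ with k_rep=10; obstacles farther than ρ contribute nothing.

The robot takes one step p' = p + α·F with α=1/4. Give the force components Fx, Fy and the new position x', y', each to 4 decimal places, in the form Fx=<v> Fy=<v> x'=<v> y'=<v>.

F_att = 3/2·(g−p) = 3/2·(-3,-6) = (-4.5000,-9.0000)
o1: d²=200 > ρ²=44 → inactive
o2: d²=41 ≤ ρ²=44; F_rep = 10·(5,-4)/41² = (0.0297,-0.0238)
o3: d²=121 > ρ²=44 → inactive
F = F_att + ΣF_rep = (-4.4703,-9.0238)
p' = p + 1/4·F = (-0.1176,4.7441)

Fx=-4.4703 Fy=-9.0238 x'=-0.1176 y'=4.7441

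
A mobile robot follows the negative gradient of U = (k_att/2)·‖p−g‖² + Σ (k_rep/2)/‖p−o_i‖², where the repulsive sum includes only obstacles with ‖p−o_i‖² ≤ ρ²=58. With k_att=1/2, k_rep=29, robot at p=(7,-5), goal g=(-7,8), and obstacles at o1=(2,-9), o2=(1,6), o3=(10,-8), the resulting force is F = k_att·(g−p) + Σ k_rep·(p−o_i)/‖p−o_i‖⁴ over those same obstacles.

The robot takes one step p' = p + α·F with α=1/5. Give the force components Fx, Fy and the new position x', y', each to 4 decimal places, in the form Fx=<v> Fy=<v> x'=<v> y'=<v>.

Fx=-7.1823 Fy=6.8375 x'=5.5635 y'=-3.6325

F_att = 1/2·(g−p) = 1/2·(-14,13) = (-7.0000,6.5000)
o1: d²=41 ≤ ρ²=58; F_rep = 29·(5,4)/41² = (0.0863,0.0690)
o2: d²=157 > ρ²=58 → inactive
o3: d²=18 ≤ ρ²=58; F_rep = 29·(-3,3)/18² = (-0.2685,0.2685)
F = F_att + ΣF_rep = (-7.1823,6.8375)
p' = p + 1/5·F = (5.5635,-3.6325)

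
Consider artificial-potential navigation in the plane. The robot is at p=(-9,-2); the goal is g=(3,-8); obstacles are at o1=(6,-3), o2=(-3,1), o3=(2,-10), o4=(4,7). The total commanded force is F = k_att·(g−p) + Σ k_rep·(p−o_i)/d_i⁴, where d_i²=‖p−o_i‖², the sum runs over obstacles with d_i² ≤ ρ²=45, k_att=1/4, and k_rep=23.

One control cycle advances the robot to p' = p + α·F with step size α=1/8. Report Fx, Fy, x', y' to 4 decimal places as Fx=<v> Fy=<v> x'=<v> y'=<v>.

F_att = 1/4·(g−p) = 1/4·(12,-6) = (3.0000,-1.5000)
o1: d²=226 > ρ²=45 → inactive
o2: d²=45 ≤ ρ²=45; F_rep = 23·(-6,-3)/45² = (-0.0681,-0.0341)
o3: d²=185 > ρ²=45 → inactive
o4: d²=250 > ρ²=45 → inactive
F = F_att + ΣF_rep = (2.9319,-1.5341)
p' = p + 1/8·F = (-8.6335,-2.1918)

Fx=2.9319 Fy=-1.5341 x'=-8.6335 y'=-2.1918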